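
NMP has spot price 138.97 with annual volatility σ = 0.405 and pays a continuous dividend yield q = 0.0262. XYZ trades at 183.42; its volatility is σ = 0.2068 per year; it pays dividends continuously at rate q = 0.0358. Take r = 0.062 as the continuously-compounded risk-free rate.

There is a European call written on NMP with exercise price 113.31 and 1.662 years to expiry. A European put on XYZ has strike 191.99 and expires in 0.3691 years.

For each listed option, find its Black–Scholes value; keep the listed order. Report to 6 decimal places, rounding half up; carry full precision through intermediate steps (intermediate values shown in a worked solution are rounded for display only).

[NMP call K=113.31]
σ√T = 0.405·√1.662 = 0.522120
d₁ = (ln(S/K) + (r−q+σ²/2)T) / (σ√T) = (ln(138.97/113.31) + (0.062−0.0262+0.405²/2)·1.662) / 0.522120 = (0.204131 + 0.195804) / 0.522120 = 0.765983
d₂ = d₁ − σ√T = 0.765983 − 0.522120 = 0.243862
e^{−rT} = 0.902087
e^{−qT} = 0.957390
N(d₁) = 0.778157,  N(d₂) = 0.596331
price = S·e^{−qT}·N(d₁) − K·e^{−rT}·N(d₂) = 103.532574 − 60.954307 = 42.578267
[XYZ put K=191.99]
σ√T = 0.2068·√0.3691 = 0.125638
d₁ = (ln(S/K) + (r−q+σ²/2)T) / (σ√T) = (ln(183.42/191.99) + (0.062−0.0358+0.2068²/2)·0.3691) / 0.125638 = (-0.045665 + 0.017563) / 0.125638 = -0.223672
d₂ = d₁ − σ√T = -0.223672 − 0.125638 = -0.349310
e^{−rT} = 0.977376
e^{−qT} = 0.986873
N(−d₁) = 0.588494,  N(−d₂) = 0.636572
price = K·e^{−rT}·N(−d₂) − S·e^{−qT}·N(−d₁) = 119.450362 − 106.524559 = 12.925803

price(NMP call K=113.31) = 42.578267
price(XYZ put K=191.99) = 12.925803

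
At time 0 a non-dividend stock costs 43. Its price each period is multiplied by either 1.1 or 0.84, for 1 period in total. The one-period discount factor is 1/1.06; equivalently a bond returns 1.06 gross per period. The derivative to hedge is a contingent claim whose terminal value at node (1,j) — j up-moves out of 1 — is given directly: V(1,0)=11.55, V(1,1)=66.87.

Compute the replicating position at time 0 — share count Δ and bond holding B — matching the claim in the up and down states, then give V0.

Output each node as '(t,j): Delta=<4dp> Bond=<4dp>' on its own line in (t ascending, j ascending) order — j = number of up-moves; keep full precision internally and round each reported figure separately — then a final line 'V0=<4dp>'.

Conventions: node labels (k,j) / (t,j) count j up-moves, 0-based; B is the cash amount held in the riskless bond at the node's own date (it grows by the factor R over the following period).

(0,0): Delta=4.9481 Bond=-157.7134
V0=55.0559

Under the risk-neutral measure, an up-move has probability p* = (R−d)/(u−d) = 0.8462 and values discount at R = 1.06.
Terminal payoffs: V(1,0)=11.5500, V(1,1)=66.8700
Node (0,0) S=43.0000: V=(p*·66.8700+(1−p*)·11.5500)/1.06=55.0559; Δ=(66.8700−11.5500)/(47.3000−36.1200)=4.9481; B=V−Δ·S=-157.7134
Verification: the root portfolio costs Δ(0,0)·S0 + B(0,0) = 55.0559, matching V0.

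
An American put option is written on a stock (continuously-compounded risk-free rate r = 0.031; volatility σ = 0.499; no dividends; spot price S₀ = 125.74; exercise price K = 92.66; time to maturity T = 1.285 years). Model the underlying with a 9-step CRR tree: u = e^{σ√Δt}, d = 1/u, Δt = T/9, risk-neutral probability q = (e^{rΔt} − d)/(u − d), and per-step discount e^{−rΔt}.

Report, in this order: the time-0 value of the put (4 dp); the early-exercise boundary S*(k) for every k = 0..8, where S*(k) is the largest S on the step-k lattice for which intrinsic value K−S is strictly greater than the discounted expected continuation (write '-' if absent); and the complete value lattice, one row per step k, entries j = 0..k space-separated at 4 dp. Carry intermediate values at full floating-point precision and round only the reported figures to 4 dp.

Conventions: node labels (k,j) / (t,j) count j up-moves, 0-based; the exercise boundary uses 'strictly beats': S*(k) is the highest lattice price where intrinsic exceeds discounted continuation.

price = 10.1307
boundary = - - - - - 48.9822 40.5650 48.9822 59.1460
tree:
10.1307
14.3908 5.3199
19.9339 8.1428 2.1189
26.8177 12.1944 3.5533 0.4867
34.8841 17.7816 5.8746 0.9132 0.0000
43.6778 25.0872 9.5355 1.7135 0.0000 0.0000
52.0950 33.9639 15.1012 3.2153 0.0000 0.0000 0.0000
59.0658 43.6778 23.0983 6.0331 0.0000 0.0000 0.0000 0.0000
64.8387 52.0950 33.5140 11.3203 0.0000 0.0000 0.0000 0.0000 0.0000
69.6196 59.0658 43.6778 21.2412 0.0000 0.0000 0.0000 0.0000 0.0000 0.0000

Δt=0.14278, u=1.20750, d=0.82816, q=0.46469, disc=e^(-rΔt)=0.99558
k=9 terminal: V=max(K-S,0) → 69.6196 59.0658 43.6778 21.2412 0.0000 0.0000 0.0000 0.0000 0.0000 0.0000
k=8: j=0 S=27.8213 intr=64.8387 cont=64.4295 V=64.8387[EX]; j=1 S=40.5650 intr=52.0950 cont=51.6858 V=52.0950[EX]; j=2 S=59.1460 intr=33.5140 cont=33.1048 V=33.5140[EX]; j=3 S=86.2381 intr=6.4219 cont=11.3203 V=11.3203[hold]; j=4 S=125.7400 intr=0.0000 cont=0.0000 V=0.0000[hold]; j=5 S=183.3359 intr=0.0000 cont=0.0000 V=0.0000[hold]; j=6 S=267.3139 intr=0.0000 cont=0.0000 V=0.0000[hold]; j=7 S=389.7586 intr=0.0000 cont=0.0000 V=0.0000[hold]; j=8 S=568.2897 intr=0.0000 cont=0.0000 V=0.0000[hold]  S*(8)=59.1460
k=7: j=0 S=33.5942 intr=59.0658 cont=58.6566 V=59.0658[EX]; j=1 S=48.9822 intr=43.6778 cont=43.2686 V=43.6778[EX]; j=2 S=71.4188 intr=21.2412 cont=23.0983 V=23.0983[hold]; j=3 S=104.1325 intr=0.0000 cont=6.0331 V=6.0331[hold]; j=4 S=151.8310 intr=0.0000 cont=0.0000 V=0.0000[hold]; j=5 S=221.3781 intr=0.0000 cont=0.0000 V=0.0000[hold]; j=6 S=322.7815 intr=0.0000 cont=0.0000 V=0.0000[hold]; j=7 S=470.6334 intr=0.0000 cont=0.0000 V=0.0000[hold]  S*(7)=48.9822
k=6: j=0 S=40.5650 intr=52.0950 cont=51.6858 V=52.0950[EX]; j=1 S=59.1460 intr=33.5140 cont=33.9639 V=33.9639[hold]; j=2 S=86.2381 intr=6.4219 cont=15.1012 V=15.1012[hold]; j=3 S=125.7400 intr=0.0000 cont=3.2153 V=3.2153[hold]; j=4 S=183.3359 intr=0.0000 cont=0.0000 V=0.0000[hold]; j=5 S=267.3139 intr=0.0000 cont=0.0000 V=0.0000[hold]; j=6 S=389.7586 intr=0.0000 cont=0.0000 V=0.0000[hold]  S*(6)=40.5650
k=5: j=0 S=48.9822 intr=43.6778 cont=43.4767 V=43.6778[EX]; j=1 S=71.4188 intr=21.2412 cont=25.0872 V=25.0872[hold]; j=2 S=104.1325 intr=0.0000 cont=9.5355 V=9.5355[hold]; j=3 S=151.8310 intr=0.0000 cont=1.7135 V=1.7135[hold]; j=4 S=221.3781 intr=0.0000 cont=0.0000 V=0.0000[hold]; j=5 S=322.7815 intr=0.0000 cont=0.0000 V=0.0000[hold]  S*(5)=48.9822
k=4: j=0 S=59.1460 intr=33.5140 cont=34.8841 V=34.8841[hold]; j=1 S=86.2381 intr=6.4219 cont=17.7816 V=17.7816[hold]; j=2 S=125.7400 intr=0.0000 cont=5.8746 V=5.8746[hold]; j=3 S=183.3359 intr=0.0000 cont=0.9132 V=0.9132[hold]; j=4 S=267.3139 intr=0.0000 cont=0.0000 V=0.0000[hold]  S*(4)=-
k=3: j=0 S=71.4188 intr=21.2412 cont=26.8177 V=26.8177[hold]; j=1 S=104.1325 intr=0.0000 cont=12.1944 V=12.1944[hold]; j=2 S=151.8310 intr=0.0000 cont=3.5533 V=3.5533[hold]; j=3 S=221.3781 intr=0.0000 cont=0.4867 V=0.4867[hold]  S*(3)=-
k=2: j=0 S=86.2381 intr=6.4219 cont=19.9339 V=19.9339[hold]; j=1 S=125.7400 intr=0.0000 cont=8.1428 V=8.1428[hold]; j=2 S=183.3359 intr=0.0000 cont=2.1189 V=2.1189[hold]  S*(2)=-
k=1: j=0 S=104.1325 intr=0.0000 cont=14.3908 V=14.3908[hold]; j=1 S=151.8310 intr=0.0000 cont=5.3199 V=5.3199[hold]  S*(1)=-
k=0: j=0 S=125.7400 intr=0.0000 cont=10.1307 V=10.1307[hold]  S*(0)=-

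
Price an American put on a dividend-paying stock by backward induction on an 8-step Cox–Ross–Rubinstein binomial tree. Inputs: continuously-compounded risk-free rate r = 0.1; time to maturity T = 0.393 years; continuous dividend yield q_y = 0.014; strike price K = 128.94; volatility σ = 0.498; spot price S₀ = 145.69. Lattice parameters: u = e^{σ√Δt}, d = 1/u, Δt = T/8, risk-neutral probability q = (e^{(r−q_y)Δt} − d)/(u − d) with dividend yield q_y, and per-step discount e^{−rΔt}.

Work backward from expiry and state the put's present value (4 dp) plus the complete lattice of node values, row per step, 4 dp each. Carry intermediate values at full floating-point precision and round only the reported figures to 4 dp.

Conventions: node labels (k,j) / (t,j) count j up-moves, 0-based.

Δt=0.04913, u=1.11670, d=0.89550, q=0.49157, disc=e^(-rΔt)=0.99510
k=8 terminal: V=max(K-S,0) → 68.6925 53.8103 35.2519 12.1093 0.0000 0.0000 0.0000 0.0000 0.0000
k=7: j=0 S=67.2783 intr=61.6617 cont=61.0760 V=61.6617[EX]; j=1 S=83.8973 intr=45.0427 cont=44.4685 V=45.0427[EX]; j=2 S=104.6214 intr=24.3186 cont=23.7586 V=24.3186[EX]; j=3 S=130.4648 intr=0.0000 cont=6.1265 V=6.1265[hold]; j=4 S=162.6920 intr=0.0000 cont=0.0000 V=0.0000[hold]; j=5 S=202.8798 intr=0.0000 cont=0.0000 V=0.0000[hold]; j=6 S=252.9947 intr=0.0000 cont=0.0000 V=0.0000[hold]; j=7 S=315.4890 intr=0.0000 cont=0.0000 V=0.0000[hold]
k=6: j=0 S=75.1297 intr=53.8103 cont=53.2301 V=53.8103[EX]; j=1 S=93.6881 intr=35.2519 cont=34.6845 V=35.2519[EX]; j=2 S=116.8307 intr=12.1093 cont=15.3005 V=15.3005[hold]; j=3 S=145.6900 intr=0.0000 cont=3.0996 V=3.0996[hold]; j=4 S=181.6780 intr=0.0000 cont=0.0000 V=0.0000[hold]; j=5 S=226.5558 intr=0.0000 cont=0.0000 V=0.0000[hold]; j=6 S=282.5191 intr=0.0000 cont=0.0000 V=0.0000[hold]
k=5: j=0 S=83.8973 intr=45.0427 cont=44.4685 V=45.0427[EX]; j=1 S=104.6214 intr=24.3186 cont=25.3196 V=25.3196[hold]; j=2 S=130.4648 intr=0.0000 cont=9.2573 V=9.2573[hold]; j=3 S=162.6920 intr=0.0000 cont=1.5682 V=1.5682[hold]; j=4 S=202.8798 intr=0.0000 cont=0.0000 V=0.0000[hold]; j=5 S=252.9947 intr=0.0000 cont=0.0000 V=0.0000[hold]
k=4: j=0 S=93.6881 intr=35.2519 cont=35.1742 V=35.2519[EX]; j=1 S=116.8307 intr=12.1093 cont=17.3384 V=17.3384[hold]; j=2 S=145.6900 intr=0.0000 cont=5.4507 V=5.4507[hold]; j=3 S=181.6780 intr=0.0000 cont=0.7934 V=0.7934[hold]; j=4 S=226.5558 intr=0.0000 cont=0.0000 V=0.0000[hold]
k=3: j=0 S=104.6214 intr=24.3186 cont=26.3165 V=26.3165[hold]; j=1 S=130.4648 intr=0.0000 cont=11.4384 V=11.4384[hold]; j=2 S=162.6920 intr=0.0000 cont=3.1458 V=3.1458[hold]; j=3 S=202.8798 intr=0.0000 cont=0.4014 V=0.4014[hold]
k=2: j=0 S=116.8307 intr=12.1093 cont=18.9097 V=18.9097[hold]; j=1 S=145.6900 intr=0.0000 cont=7.3259 V=7.3259[hold]; j=2 S=181.6780 intr=0.0000 cont=1.7879 V=1.7879[hold]
k=1: j=0 S=130.4648 intr=0.0000 cont=13.1507 V=13.1507[hold]; j=1 S=162.6920 intr=0.0000 cont=4.5810 V=4.5810[hold]
k=0: j=0 S=145.6900 intr=0.0000 cont=8.8943 V=8.8943[hold]

price = 8.8943
tree:
8.8943
13.1507 4.5810
18.9097 7.3259 1.7879
26.3165 11.4384 3.1458 0.4014
35.2519 17.3384 5.4507 0.7934 0.0000
45.0427 25.3196 9.2573 1.5682 0.0000 0.0000
53.8103 35.2519 15.3005 3.0996 0.0000 0.0000 0.0000
61.6617 45.0427 24.3186 6.1265 0.0000 0.0000 0.0000 0.0000
68.6925 53.8103 35.2519 12.1093 0.0000 0.0000 0.0000 0.0000 0.0000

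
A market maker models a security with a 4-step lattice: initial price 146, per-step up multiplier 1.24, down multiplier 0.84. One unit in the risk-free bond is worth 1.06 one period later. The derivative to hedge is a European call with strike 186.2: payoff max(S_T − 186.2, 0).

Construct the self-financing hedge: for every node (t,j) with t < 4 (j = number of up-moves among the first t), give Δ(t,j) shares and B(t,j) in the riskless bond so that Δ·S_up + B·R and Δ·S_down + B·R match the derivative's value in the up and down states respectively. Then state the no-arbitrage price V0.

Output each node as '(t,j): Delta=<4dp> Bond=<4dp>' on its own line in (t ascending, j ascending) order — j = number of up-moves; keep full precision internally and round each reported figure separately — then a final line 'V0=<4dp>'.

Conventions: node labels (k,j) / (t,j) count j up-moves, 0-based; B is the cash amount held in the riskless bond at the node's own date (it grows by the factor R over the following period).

The replicating-portfolio and risk-neutral prices coincide; use p* = (1.06−0.84)/(1.24−0.84) = 0.5500 for the latter.
At maturity the claim pays: V(4,0)=0.0000, V(4,1)=0.0000, V(4,2)=0.0000, V(4,3)=47.6284, V(4,4)=158.9752
  t=3,j=0: stock 86.5348 → up 107.3031 (V=0.0000), down 72.6892 (V=0.0000). Price 0.0000; hedge Δ=0.0000, bond B=0.0000.
  t=3,j=1: stock 127.7418 → up 158.3999 (V=0.0000), down 107.3031 (V=0.0000). Price 0.0000; hedge Δ=0.0000, bond B=0.0000.
  t=3,j=2: stock 188.5713 → up 233.8284 (V=47.6284), down 158.3999 (V=0.0000). Price 24.7128; hedge Δ=0.6314, bond B=-94.3581.
  t=3,j=3: stock 278.3671 → up 345.1752 (V=158.9752), down 233.8284 (V=47.6284). Price 102.7067; hedge Δ=1.0000, bond B=-175.6604.
  t=2,j=0: stock 103.0176 → up 127.7418 (V=0.0000), down 86.5348 (V=0.0000). Price 0.0000; hedge Δ=0.0000, bond B=0.0000.
  t=2,j=1: stock 152.0736 → up 188.5713 (V=24.7128), down 127.7418 (V=0.0000). Price 12.8227; hedge Δ=0.4063, bond B=-48.9594.
  t=2,j=2: stock 224.4896 → up 278.3671 (V=102.7067), down 188.5713 (V=24.7128). Price 63.7825; hedge Δ=0.8686, bond B=-131.2022.
  t=1,j=0: stock 122.6400 → up 152.0736 (V=12.8227), down 103.0176 (V=0.0000). Price 6.6533; hedge Δ=0.2614, bond B=-25.4035.
  t=1,j=1: stock 181.0400 → up 224.4896 (V=63.7825), down 152.0736 (V=12.8227). Price 38.5383; hedge Δ=0.7037, bond B=-88.8613.
  t=0,j=0: stock 146.0000 → up 181.0400 (V=38.5383), down 122.6400 (V=6.6533). Price 22.8208; hedge Δ=0.5460, bond B=-56.8917.
Verification: the root portfolio costs Δ(0,0)·S0 + B(0,0) = 22.8208, matching V0.

(0,0): Delta=0.5460 Bond=-56.8917
(1,0): Delta=0.2614 Bond=-25.4035
(1,1): Delta=0.7037 Bond=-88.8613
(2,0): Delta=0.0000 Bond=0.0000
(2,1): Delta=0.4063 Bond=-48.9594
(2,2): Delta=0.8686 Bond=-131.2022
(3,0): Delta=0.0000 Bond=0.0000
(3,1): Delta=0.0000 Bond=0.0000
(3,2): Delta=0.6314 Bond=-94.3581
(3,3): Delta=1.0000 Bond=-175.6604
V0=22.8208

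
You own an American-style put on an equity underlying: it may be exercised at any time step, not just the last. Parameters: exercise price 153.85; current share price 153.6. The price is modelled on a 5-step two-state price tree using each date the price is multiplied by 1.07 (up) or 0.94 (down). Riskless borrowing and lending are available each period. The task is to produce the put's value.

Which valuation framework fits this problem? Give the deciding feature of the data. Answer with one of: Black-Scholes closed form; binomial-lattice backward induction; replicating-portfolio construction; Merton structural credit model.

framework: binomial-lattice backward induction

Key observation: an American put (K = 153.85, S₀ = 153.6) on a 5-date tree has no closed form — the optimal stopping decision is embedded and must be resolved recursively from expiry.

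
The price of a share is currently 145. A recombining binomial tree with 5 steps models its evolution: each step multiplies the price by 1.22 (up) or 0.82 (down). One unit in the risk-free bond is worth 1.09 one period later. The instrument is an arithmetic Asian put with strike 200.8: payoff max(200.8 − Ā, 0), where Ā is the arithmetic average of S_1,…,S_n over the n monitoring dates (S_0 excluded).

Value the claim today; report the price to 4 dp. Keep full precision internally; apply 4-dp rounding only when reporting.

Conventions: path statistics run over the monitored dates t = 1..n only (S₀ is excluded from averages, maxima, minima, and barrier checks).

price = 18.0165

With p* = (R−d)/(u−d) = 0.6750, sum probability × payoff across the paths and divide by R^5.
Enumerate all 2^5 = 32 price paths (U = up ×1.22, D = down ×0.82); each path with k up-moves has probability p*^k·(1−p*)^(5−k).
DDDDD: Ā=83.1323, payoff=117.6677, prob=0.003626
UDDDD: Ā=123.6846, payoff=77.1154, prob=0.007531
DUDDD: Ā=112.0846, payoff=88.7154, prob=0.007531
UUDDD: Ā=166.7600, payoff=34.0400, prob=0.015641
DDUDD: Ā=102.5726, payoff=98.2274, prob=0.007531
UDUDD: Ā=152.6080, payoff=48.1920, prob=0.015641
DUUDD: Ā=141.0080, payoff=59.7920, prob=0.015641
UUUDD: Ā=209.7924, payoff=0.0000, prob=0.032485
DDDUD: Ā=94.7727, payoff=106.0273, prob=0.007531
UDDUD: Ā=141.0033, payoff=59.7967, prob=0.015641
DUDUD: Ā=129.4033, payoff=71.3967, prob=0.015641
UUDUD: Ā=192.5269, payoff=8.2731, prob=0.032485
DDUUD: Ā=119.8913, payoff=80.9087, prob=0.015641
UDUUD: Ā=178.3749, payoff=22.4251, prob=0.032485
DUUUD: Ā=166.7749, payoff=34.0251, prob=0.032485
UUUUD: Ā=248.1286, payoff=0.0000, prob=0.067468
DDDDU: Ā=88.3769, payoff=112.4231, prob=0.007531
UDDDU: Ā=131.4875, payoff=69.3125, prob=0.015641
DUDDU: Ā=119.8875, payoff=80.9125, prob=0.015641
UUDDU: Ā=178.3693, payoff=22.4307, prob=0.032485
DDUDU: Ā=110.3755, payoff=90.4245, prob=0.015641
UDUDU: Ā=164.2173, payoff=36.5827, prob=0.032485
DUUDU: Ā=152.6173, payoff=48.1827, prob=0.032485
UUUDU: Ā=227.0647, payoff=0.0000, prob=0.067468
DDDUU: Ā=102.5757, payoff=98.2243, prob=0.015641
UDDUU: Ā=152.6126, payoff=48.1874, prob=0.032485
DUDUU: Ā=141.0126, payoff=59.7874, prob=0.032485
UUDUU: Ā=209.7993, payoff=0.0000, prob=0.067468
DDUUU: Ā=131.5006, payoff=69.2994, prob=0.032485
UDUUU: Ā=195.6473, payoff=5.1527, prob=0.067468
DUUUU: Ā=184.0473, payoff=16.7527, prob=0.067468
UUUUU: Ā=273.8264, payoff=0.0000, prob=0.140126
Price = Σ prob·payoff / R^5 = 27.720678 / 1.538624 = 18.0165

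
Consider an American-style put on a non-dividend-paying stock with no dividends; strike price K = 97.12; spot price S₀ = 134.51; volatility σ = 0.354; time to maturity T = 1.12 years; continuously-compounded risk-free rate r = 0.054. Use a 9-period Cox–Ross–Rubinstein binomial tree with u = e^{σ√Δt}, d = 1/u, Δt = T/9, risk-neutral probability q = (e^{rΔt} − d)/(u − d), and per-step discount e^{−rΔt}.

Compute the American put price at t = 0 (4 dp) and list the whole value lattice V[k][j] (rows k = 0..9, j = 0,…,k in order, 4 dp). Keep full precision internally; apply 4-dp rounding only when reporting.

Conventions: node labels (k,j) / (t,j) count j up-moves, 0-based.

params: Δt=0.12444 u=1.13301 d=0.88260 q=0.49575 e^(-rΔt)=0.99330
t_9 payoffs: 53.4036 41.0006 25.0786 4.6393 0.0000 0.0000 0.0000 0.0000 0.0000 0.0000
k=8: node(8,0) S=49.5312 payoff=47.5888 vs cont=46.9383 → 47.5888 [stop]  node(8,1) S=63.5840 payoff=33.5360 vs cont=32.8855 → 33.5360 [stop]  node(8,2) S=81.6238 payoff=15.4962 vs cont=14.8458 → 15.4962 [stop]  node(8,3) S=104.7818 payoff=0.0000 vs cont=2.3237 → 2.3237 [wait]  node(8,4) S=134.5100 payoff=0.0000 vs cont=0.0000 → 0.0000 [wait]  node(8,5) S=172.6726 payoff=0.0000 vs cont=0.0000 → 0.0000 [wait]  node(8,6) S=221.6626 payoff=0.0000 vs cont=0.0000 → 0.0000 [wait]  node(8,7) S=284.5518 payoff=0.0000 vs cont=0.0000 → 0.0000 [wait]  node(8,8) S=365.2837 payoff=0.0000 vs cont=0.0000 → 0.0000 [wait]
k=7: node(7,0) S=56.1194 payoff=41.0006 vs cont=40.3501 → 41.0006 [stop]  node(7,1) S=72.0414 payoff=25.0786 vs cont=24.4281 → 25.0786 [stop]  node(7,2) S=92.4807 payoff=4.6393 vs cont=8.9059 → 8.9059 [wait]  node(7,3) S=118.7190 payoff=0.0000 vs cont=1.1639 → 1.1639 [wait]  node(7,4) S=152.4014 payoff=0.0000 vs cont=0.0000 → 0.0000 [wait]  node(7,5) S=195.6401 payoff=0.0000 vs cont=0.0000 → 0.0000 [wait]  node(7,6) S=251.1464 payoff=0.0000 vs cont=0.0000 → 0.0000 [wait]  node(7,7) S=322.4006 payoff=0.0000 vs cont=0.0000 → 0.0000 [wait]
k=6: node(6,0) S=63.5840 payoff=33.5360 vs cont=32.8855 → 33.5360 [stop]  node(6,1) S=81.6238 payoff=15.4962 vs cont=16.9468 → 16.9468 [wait]  node(6,2) S=104.7818 payoff=0.0000 vs cont=5.0339 → 5.0339 [wait]  node(6,3) S=134.5100 payoff=0.0000 vs cont=0.5830 → 0.5830 [wait]  node(6,4) S=172.6726 payoff=0.0000 vs cont=0.0000 → 0.0000 [wait]  node(6,5) S=221.6626 payoff=0.0000 vs cont=0.0000 → 0.0000 [wait]  node(6,6) S=284.5518 payoff=0.0000 vs cont=0.0000 → 0.0000 [wait]
k=5: node(5,0) S=72.0414 payoff=25.0786 vs cont=25.1424 → 25.1424 [wait]  node(5,1) S=92.4807 payoff=4.6393 vs cont=10.9670 → 10.9670 [wait]  node(5,2) S=118.7190 payoff=0.0000 vs cont=2.8084 → 2.8084 [wait]  node(5,3) S=152.4014 payoff=0.0000 vs cont=0.2920 → 0.2920 [wait]  node(5,4) S=195.6401 payoff=0.0000 vs cont=0.0000 → 0.0000 [wait]  node(5,5) S=251.1464 payoff=0.0000 vs cont=0.0000 → 0.0000 [wait]
k=4: node(4,0) S=81.6238 payoff=15.4962 vs cont=17.9937 → 17.9937 [wait]  node(4,1) S=104.7818 payoff=0.0000 vs cont=6.8761 → 6.8761 [wait]  node(4,2) S=134.5100 payoff=0.0000 vs cont=1.5505 → 1.5505 [wait]  node(4,3) S=172.6726 payoff=0.0000 vs cont=0.1463 → 0.1463 [wait]  node(4,4) S=221.6626 payoff=0.0000 vs cont=0.0000 → 0.0000 [wait]
k=3: node(3,0) S=92.4807 payoff=4.6393 vs cont=12.3986 → 12.3986 [wait]  node(3,1) S=118.7190 payoff=0.0000 vs cont=4.2075 → 4.2075 [wait]  node(3,2) S=152.4014 payoff=0.0000 vs cont=0.8486 → 0.8486 [wait]  node(3,3) S=195.6401 payoff=0.0000 vs cont=0.0733 → 0.0733 [wait]
k=2: node(2,0) S=104.7818 payoff=0.0000 vs cont=8.2820 → 8.2820 [wait]  node(2,1) S=134.5100 payoff=0.0000 vs cont=2.5253 → 2.5253 [wait]  node(2,2) S=172.6726 payoff=0.0000 vs cont=0.4611 → 0.4611 [wait]
k=1: node(1,0) S=118.7190 payoff=0.0000 vs cont=5.3918 → 5.3918 [wait]  node(1,1) S=152.4014 payoff=0.0000 vs cont=1.4919 → 1.4919 [wait]
k=0: node(0,0) S=134.5100 payoff=0.0000 vs cont=3.4353 → 3.4353 [wait]

price = 3.4353
tree:
3.4353
5.3918 1.4919
8.2820 2.5253 0.4611
12.3986 4.2075 0.8486 0.0733
17.9937 6.8761 1.5505 0.1463 0.0000
25.1424 10.9670 2.8084 0.2920 0.0000 0.0000
33.5360 16.9468 5.0339 0.5830 0.0000 0.0000 0.0000
41.0006 25.0786 8.9059 1.1639 0.0000 0.0000 0.0000 0.0000
47.5888 33.5360 15.4962 2.3237 0.0000 0.0000 0.0000 0.0000 0.0000
53.4036 41.0006 25.0786 4.6393 0.0000 0.0000 0.0000 0.0000 0.0000 0.0000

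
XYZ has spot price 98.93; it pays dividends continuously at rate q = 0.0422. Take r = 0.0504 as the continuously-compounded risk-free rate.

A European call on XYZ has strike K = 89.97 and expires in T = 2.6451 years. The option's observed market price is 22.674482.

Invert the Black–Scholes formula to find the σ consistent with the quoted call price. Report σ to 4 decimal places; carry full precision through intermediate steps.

sigma = 0.3243

At σ = 0.3243 the Black–Scholes value reproduces the quote:
σ√T = 0.3243·√2.6451 = 0.527434
d₁ = (ln(S/K) + (r−q+σ²/2)T) / (σ√T) = (ln(98.93/89.97) + (0.0504−0.0422+0.3243²/2)·2.6451) / 0.527434 = (0.094936 + 0.160783) / 0.527434 = 0.484837
d₂ = d₁ − σ√T = 0.484837 − 0.527434 = -0.042597
e^{−rT} = 0.875191
e^{−qT} = 0.894381
N(d₁) = 0.686104,  N(d₂) = 0.483011
V = S·e^{−qT}·N(d₁) − K·e^{−rT}·N(d₂) = 60.707250 − 38.032768 = 22.674482 (matching the quote); vega is positive throughout, so no other σ reproduces this price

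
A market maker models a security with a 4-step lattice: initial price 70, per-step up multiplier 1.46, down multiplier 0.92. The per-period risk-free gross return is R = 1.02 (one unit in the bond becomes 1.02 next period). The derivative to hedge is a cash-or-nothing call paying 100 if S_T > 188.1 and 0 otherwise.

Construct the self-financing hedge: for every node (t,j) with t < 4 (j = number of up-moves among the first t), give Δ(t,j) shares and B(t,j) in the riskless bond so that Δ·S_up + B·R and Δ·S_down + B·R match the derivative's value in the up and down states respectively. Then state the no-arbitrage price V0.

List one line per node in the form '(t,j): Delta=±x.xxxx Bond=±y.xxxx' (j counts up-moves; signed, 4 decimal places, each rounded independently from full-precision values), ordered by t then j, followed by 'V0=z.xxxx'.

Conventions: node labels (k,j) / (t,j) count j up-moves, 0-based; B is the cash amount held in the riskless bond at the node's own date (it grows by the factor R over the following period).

Risk-neutral probability p* = (R−d)/(u−d) = (1.02−0.92)/(1.46−0.92) = 0.1852.
Expiry values: V(4,0)=0.0000, V(4,1)=0.0000, V(4,2)=0.0000, V(4,3)=100.0000, V(4,4)=100.0000
(3,0): S=54.5082. Δ = (V_up−V_dn)/(S_up−S_dn) = (0.0000−0.0000)/(79.5819−50.1475) = 0.0000. V = [p*·0.0000 + (1−p*)·0.0000]/1.02 = 0.0000. B = V − Δ·S = 0.0000.
(3,1): S=86.5021. Δ = (V_up−V_dn)/(S_up−S_dn) = (0.0000−0.0000)/(126.2930−79.5819) = 0.0000. V = [p*·0.0000 + (1−p*)·0.0000]/1.02 = 0.0000. B = V − Δ·S = 0.0000.
(3,2): S=137.2750. Δ = (V_up−V_dn)/(S_up−S_dn) = (100.0000−0.0000)/(200.4216−126.2930) = 1.3490. V = [p*·100.0000 + (1−p*)·0.0000]/1.02 = 18.1554. B = V − Δ·S = -167.0298.
(3,3): S=217.8495. Δ = (V_up−V_dn)/(S_up−S_dn) = (100.0000−100.0000)/(318.0603−200.4216) = 0.0000. V = [p*·100.0000 + (1−p*)·100.0000]/1.02 = 98.0392. B = V − Δ·S = 98.0392.
(2,0): S=59.2480. Δ = (V_up−V_dn)/(S_up−S_dn) = (0.0000−0.0000)/(86.5021−54.5082) = 0.0000. V = [p*·0.0000 + (1−p*)·0.0000]/1.02 = 0.0000. B = V − Δ·S = 0.0000.
(2,1): S=94.0240. Δ = (V_up−V_dn)/(S_up−S_dn) = (18.1554−0.0000)/(137.2750−86.5021) = 0.3576. V = [p*·18.1554 + (1−p*)·0.0000]/1.02 = 3.2962. B = V − Δ·S = -30.3249.
(2,2): S=149.2120. Δ = (V_up−V_dn)/(S_up−S_dn) = (98.0392−18.1554)/(217.8495−137.2750) = 0.9914. V = [p*·98.0392 + (1−p*)·18.1554]/1.02 = 32.3027. B = V − Δ·S = -115.6303.
(1,0): S=64.4000. Δ = (V_up−V_dn)/(S_up−S_dn) = (3.2962−0.0000)/(94.0240−59.2480) = 0.0948. V = [p*·3.2962 + (1−p*)·0.0000]/1.02 = 0.5984. B = V − Δ·S = -5.5056.
(1,1): S=102.2000. Δ = (V_up−V_dn)/(S_up−S_dn) = (32.3027−3.2962)/(149.2120−94.0240) = 0.5256. V = [p*·32.3027 + (1−p*)·3.2962]/1.02 = 8.4978. B = V − Δ·S = -45.2179.
(0,0): S=70.0000. Δ = (V_up−V_dn)/(S_up−S_dn) = (8.4978−0.5984)/(102.2000−64.4000) = 0.2090. V = [p*·8.4978 + (1−p*)·0.5984]/1.02 = 2.0209. B = V − Δ·S = -12.6076.
As a check, the time-0 holding Δ(0,0)·S0 + B(0,0) comes to 2.0209 — exactly V0.

(0,0): Delta=0.2090 Bond=-12.6076
(1,0): Delta=0.0948 Bond=-5.5056
(1,1): Delta=0.5256 Bond=-45.2179
(2,0): Delta=0.0000 Bond=0.0000
(2,1): Delta=0.3576 Bond=-30.3249
(2,2): Delta=0.9914 Bond=-115.6303
(3,0): Delta=0.0000 Bond=0.0000
(3,1): Delta=0.0000 Bond=0.0000
(3,2): Delta=1.3490 Bond=-167.0298
(3,3): Delta=0.0000 Bond=98.0392
V0=2.0209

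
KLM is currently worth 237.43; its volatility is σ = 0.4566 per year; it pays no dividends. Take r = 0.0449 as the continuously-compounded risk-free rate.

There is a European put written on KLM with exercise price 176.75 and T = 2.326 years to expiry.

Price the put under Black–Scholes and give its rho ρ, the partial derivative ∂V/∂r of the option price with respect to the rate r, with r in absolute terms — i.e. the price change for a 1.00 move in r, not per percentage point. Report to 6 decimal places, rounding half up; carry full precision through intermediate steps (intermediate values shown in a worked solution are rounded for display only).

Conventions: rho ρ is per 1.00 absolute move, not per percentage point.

σ√T = 0.4566·√2.326 = 0.696371
d₁ = (ln(S/K) + (r+σ²/2)T) / (σ√T) = (ln(237.43/176.75) + (0.0449+0.4566²/2)·2.326) / 0.696371 = (0.295137 + 0.346904) / 0.696371 = 0.921980
d₂ = d₁ − σ√T = 0.921980 − 0.696371 = 0.225609
e^{−rT} = 0.900831
N(−d₁) = 0.178269,  N(−d₂) = 0.410753
Put price V = K·e^{−rT}·N(−d₂) − S·N(−d₁) = 65.400845 − 42.326523 = 23.074322
ρ = −K·T·e^{−rT}·N(−d₂) = -152.122365

price = 23.074322
ρ = -152.122365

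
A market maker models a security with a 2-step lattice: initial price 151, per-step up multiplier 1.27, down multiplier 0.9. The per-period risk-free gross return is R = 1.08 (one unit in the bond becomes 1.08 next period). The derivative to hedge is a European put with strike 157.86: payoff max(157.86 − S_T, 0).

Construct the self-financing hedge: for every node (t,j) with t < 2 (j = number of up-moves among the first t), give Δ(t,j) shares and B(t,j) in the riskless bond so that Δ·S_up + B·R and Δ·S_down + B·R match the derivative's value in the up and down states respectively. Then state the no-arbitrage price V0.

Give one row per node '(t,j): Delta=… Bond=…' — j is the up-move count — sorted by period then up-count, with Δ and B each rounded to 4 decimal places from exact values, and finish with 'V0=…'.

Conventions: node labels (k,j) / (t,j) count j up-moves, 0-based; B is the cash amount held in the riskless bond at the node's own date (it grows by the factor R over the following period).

Under the risk-neutral measure, an up-move has probability p* = (R−d)/(u−d) = 0.4865 and values discount at R = 1.08.
At maturity the claim pays: V(2,0)=35.5500, V(2,1)=0.0000, V(2,2)=0.0000
  t=1,j=0: stock 135.9000 → up 172.5930 (V=0.0000), down 122.3100 (V=35.5500). Price 16.9032; hedge Δ=-0.7070, bond B=112.9842.
  t=1,j=1: stock 191.7700 → up 243.5479 (V=0.0000), down 172.5930 (V=0.0000). Price 0.0000; hedge Δ=0.0000, bond B=0.0000.
  t=0,j=0: stock 151.0000 → up 191.7700 (V=0.0000), down 135.9000 (V=16.9032). Price 8.0370; hedge Δ=-0.3025, bond B=53.7212.
Check: Δ(0,0)·S0 + B(0,0) = 8.0370 = V0.

(0,0): Delta=-0.3025 Bond=53.7212
(1,0): Delta=-0.7070 Bond=112.9842
(1,1): Delta=0.0000 Bond=0.0000
V0=8.0370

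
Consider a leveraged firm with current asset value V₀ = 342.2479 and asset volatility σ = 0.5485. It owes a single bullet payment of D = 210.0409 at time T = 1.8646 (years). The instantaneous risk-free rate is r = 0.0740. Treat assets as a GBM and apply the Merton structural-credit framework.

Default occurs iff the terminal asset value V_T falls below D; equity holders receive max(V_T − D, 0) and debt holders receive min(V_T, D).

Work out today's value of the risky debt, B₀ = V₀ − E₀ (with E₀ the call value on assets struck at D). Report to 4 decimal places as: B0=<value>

B0=162.7037

Work the structural quantities from V₀ = 342.2479 against face 210.0409:
d₁ = [ln(V₀/D) + (r + σ²/2)T] / (σ√T)
   = [ln(342.2479/210.0409) + (0.0740 + 0.5·0.5485²)·1.8646] / (0.5485·√1.8646)
   = [0.488233 + 0.418465] / 0.748979 = 1.210579
d₂ = d₁ − σ√T = 1.210579 − 0.748979 = 0.461600
N(d₁) = 0.886972,  N(d₂) = 0.677816,  e^(−rT) = 0.871116
E₀ = V₀·N(d₁) − D·e^(−rT)·N(d₂)
   = 342.2479·0.886972 − 210.0409·0.871116·0.677816 = 179.544214
B₀ = V₀ − E₀ = 342.2479 − 179.544214 = 162.703686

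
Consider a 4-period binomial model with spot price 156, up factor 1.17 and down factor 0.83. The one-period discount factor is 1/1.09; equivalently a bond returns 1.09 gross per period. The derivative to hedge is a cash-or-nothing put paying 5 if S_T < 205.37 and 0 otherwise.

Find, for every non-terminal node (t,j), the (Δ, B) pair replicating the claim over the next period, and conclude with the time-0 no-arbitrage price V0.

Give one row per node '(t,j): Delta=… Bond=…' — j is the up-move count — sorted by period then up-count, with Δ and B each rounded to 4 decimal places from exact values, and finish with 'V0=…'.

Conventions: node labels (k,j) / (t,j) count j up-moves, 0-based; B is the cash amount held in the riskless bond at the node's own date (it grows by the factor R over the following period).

Arbitrage-free pricing uses the up-move probability p* = (R−d)/(u−d) = 0.7647, discounting each step at R = 1.09.
Expiry values: V(4,0)=5.0000, V(4,1)=5.0000, V(4,2)=5.0000, V(4,3)=0.0000, V(4,4)=0.0000
  t=3,j=0: stock 89.1988 → up 104.3626 (V=5.0000), down 74.0350 (V=5.0000). Price 4.5872; hedge Δ=0.0000, bond B=4.5872.
  t=3,j=1: stock 125.7380 → up 147.1135 (V=5.0000), down 104.3626 (V=5.0000). Price 4.5872; hedge Δ=0.0000, bond B=4.5872.
  t=3,j=2: stock 177.2452 → up 207.3769 (V=0.0000), down 147.1135 (V=5.0000). Price 1.0793; hedge Δ=-0.0830, bond B=15.7852.
  t=3,j=3: stock 249.8516 → up 292.3264 (V=0.0000), down 207.3769 (V=0.0000). Price 0.0000; hedge Δ=0.0000, bond B=0.0000.
  t=2,j=0: stock 107.4684 → up 125.7380 (V=4.5872), down 89.1988 (V=4.5872). Price 4.2084; hedge Δ=0.0000, bond B=4.2084.
  t=2,j=1: stock 151.4916 → up 177.2452 (V=1.0793), down 125.7380 (V=4.5872). Price 1.7474; hedge Δ=-0.0681, bond B=12.0646.
  t=2,j=2: stock 213.5484 → up 249.8516 (V=0.0000), down 177.2452 (V=1.0793). Price 0.2330; hedge Δ=-0.0149, bond B=3.4075.
  t=1,j=0: stock 129.4800 → up 151.4916 (V=1.7474), down 107.4684 (V=4.2084). Price 2.1344; hedge Δ=-0.0559, bond B=9.3725.
  t=1,j=1: stock 182.5200 → up 213.5484 (V=0.2330), down 151.4916 (V=1.7474). Price 0.5407; hedge Δ=-0.0244, bond B=4.9949.
  t=0,j=0: stock 156.0000 → up 182.5200 (V=0.5407), down 129.4800 (V=2.1344). Price 0.8401; hedge Δ=-0.0300, bond B=5.5275.
As a check, the time-0 holding Δ(0,0)·S0 + B(0,0) comes to 0.8401 — exactly V0.

(0,0): Delta=-0.0300 Bond=5.5275
(1,0): Delta=-0.0559 Bond=9.3725
(1,1): Delta=-0.0244 Bond=4.9949
(2,0): Delta=0.0000 Bond=4.2084
(2,1): Delta=-0.0681 Bond=12.0646
(2,2): Delta=-0.0149 Bond=3.4075
(3,0): Delta=0.0000 Bond=4.5872
(3,1): Delta=0.0000 Bond=4.5872
(3,2): Delta=-0.0830 Bond=15.7852
(3,3): Delta=0.0000 Bond=0.0000
V0=0.8401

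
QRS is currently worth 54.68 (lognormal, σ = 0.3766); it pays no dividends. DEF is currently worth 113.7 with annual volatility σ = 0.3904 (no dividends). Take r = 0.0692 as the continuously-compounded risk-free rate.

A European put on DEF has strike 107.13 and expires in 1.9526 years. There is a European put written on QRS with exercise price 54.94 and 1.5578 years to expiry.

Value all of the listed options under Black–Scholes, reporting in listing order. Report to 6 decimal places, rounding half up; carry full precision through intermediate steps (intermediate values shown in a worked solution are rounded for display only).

price(DEF put K=107.13) = 13.588484
price(QRS put K=54.94) = 7.212099

[DEF put K=107.13]
σ√T = 0.3904·√1.9526 = 0.545527
d₁ = (ln(S/K) + (r+σ²/2)T) / (σ√T) = (ln(113.7/107.13) + (0.0692+0.3904²/2)·1.9526) / 0.545527 = (0.059520 + 0.283920) / 0.545527 = 0.629557
d₂ = d₁ − σ√T = 0.629557 − 0.545527 = 0.084029
e^{−rT} = 0.873611
N(−d₁) = 0.264492,  N(−d₂) = 0.466517
price = K·e^{−rT}·N(−d₂) − S·N(−d₁) = 43.661267 − 30.072783 = 13.588484
[QRS put K=54.94]
σ√T = 0.3766·√1.5578 = 0.470041
d₁ = (ln(S/K) + (r+σ²/2)T) / (σ√T) = (ln(54.68/54.94) + (0.0692+0.3766²/2)·1.5578) / 0.470041 = (-0.004744 + 0.218269) / 0.470041 = 0.454270
d₂ = d₁ − σ√T = 0.454270 − 0.470041 = -0.015772
e^{−rT} = 0.897807
N(−d₁) = 0.324817,  N(−d₂) = 0.506292
price = K·e^{−rT}·N(−d₂) − S·N(−d₁) = 24.973113 − 17.761014 = 7.212099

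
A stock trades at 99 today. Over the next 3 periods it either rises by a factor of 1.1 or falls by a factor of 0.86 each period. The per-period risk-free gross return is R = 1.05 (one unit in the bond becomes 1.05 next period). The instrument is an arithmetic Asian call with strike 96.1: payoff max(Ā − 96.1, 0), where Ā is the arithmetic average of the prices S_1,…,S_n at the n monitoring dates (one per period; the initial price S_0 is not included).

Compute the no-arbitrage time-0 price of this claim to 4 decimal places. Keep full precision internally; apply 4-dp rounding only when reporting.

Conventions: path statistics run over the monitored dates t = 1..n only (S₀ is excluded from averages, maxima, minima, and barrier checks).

No-arbitrage gives p* = (R−d)/(u−d) = 0.7917: enumerate every path, weight its payoff by its p*-probability, and discount by R^3.
Enumerate all 2^3 = 8 price paths (U = up ×1.1, D = down ×0.86); each path with k up-moves has probability p*^k·(1−p*)^(3−k).
DDD: Ā=73.7766, payoff=0.0000, prob=0.009042
UDD: Ā=94.3655, payoff=0.0000, prob=0.034361
DUD: Ā=86.4455, payoff=0.0000, prob=0.034361
UUD: Ā=110.5698, payoff=14.4698, prob=0.130570
DDU: Ā=79.6343, payoff=0.0000, prob=0.034361
UDU: Ā=101.8578, payoff=5.7578, prob=0.130570
DUU: Ā=93.9378, payoff=0.0000, prob=0.130570
UUU: Ā=120.1530, payoff=24.0530, prob=0.496166
Price = Σ prob·payoff / R^3 = 14.575401 / 1.157625 = 12.5908

price = 12.5908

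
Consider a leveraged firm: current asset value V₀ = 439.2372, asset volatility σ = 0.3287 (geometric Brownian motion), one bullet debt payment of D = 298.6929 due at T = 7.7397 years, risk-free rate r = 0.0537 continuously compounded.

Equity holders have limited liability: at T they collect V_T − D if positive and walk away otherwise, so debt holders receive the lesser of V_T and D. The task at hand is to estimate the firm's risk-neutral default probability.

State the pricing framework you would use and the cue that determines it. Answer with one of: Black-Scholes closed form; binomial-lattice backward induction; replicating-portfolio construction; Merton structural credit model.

framework: Merton structural credit model

Key observation: the question is about default risk generated by asset-value dynamics against a debt face of 298.6929 — the structural framework prices exactly that.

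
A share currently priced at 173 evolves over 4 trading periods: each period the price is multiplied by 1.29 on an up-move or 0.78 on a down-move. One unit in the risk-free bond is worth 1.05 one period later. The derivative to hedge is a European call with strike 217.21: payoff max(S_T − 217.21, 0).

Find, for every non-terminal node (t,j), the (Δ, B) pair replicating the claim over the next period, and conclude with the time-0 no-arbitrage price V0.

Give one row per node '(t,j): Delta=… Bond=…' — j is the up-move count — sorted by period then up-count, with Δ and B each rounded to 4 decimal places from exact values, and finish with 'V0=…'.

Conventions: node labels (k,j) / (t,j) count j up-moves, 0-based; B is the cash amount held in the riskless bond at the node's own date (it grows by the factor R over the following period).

Under the risk-neutral measure, an up-move has probability p* = (R−d)/(u−d) = 0.5294 and values discount at R = 1.05.
Payoffs at expiry: V(4,0)=0.0000, V(4,1)=0.0000, V(4,2)=0.0000, V(4,3)=72.4642, V(4,4)=261.8666
  t=3,j=0: stock 82.0975 → up 105.9058 (V=0.0000), down 64.0360 (V=0.0000). Price 0.0000; hedge Δ=0.0000, bond B=0.0000.
  t=3,j=1: stock 135.7766 → up 175.1519 (V=0.0000), down 105.9058 (V=0.0000). Price 0.0000; hedge Δ=0.0000, bond B=0.0000.
  t=3,j=2: stock 224.5537 → up 289.6742 (V=72.4642), down 175.1519 (V=0.0000). Price 36.5366; hedge Δ=0.6328, bond B=-105.5501.
  t=3,j=3: stock 371.3772 → up 479.0766 (V=261.8666), down 289.6742 (V=72.4642). Price 164.5105; hedge Δ=1.0000, bond B=-206.8667.
  t=2,j=0: stock 105.2532 → up 135.7766 (V=0.0000), down 82.0975 (V=0.0000). Price 0.0000; hedge Δ=0.0000, bond B=0.0000.
  t=2,j=1: stock 174.0726 → up 224.5537 (V=36.5366), down 135.7766 (V=0.0000). Price 18.4218; hedge Δ=0.4116, bond B=-53.2185.
  t=2,j=2: stock 287.8893 → up 371.3772 (V=164.5105), down 224.5537 (V=36.5366). Price 99.3214; hedge Δ=0.8716, bond B=-151.6079.
  t=1,j=0: stock 134.9400 → up 174.0726 (V=18.4218), down 105.2532 (V=0.0000). Price 9.2883; hedge Δ=0.2677, bond B=-26.8329.
  t=1,j=1: stock 223.1700 → up 287.8893 (V=99.3214), down 174.0726 (V=18.4218). Price 58.3343; hedge Δ=0.7108, bond B=-100.2924.
  t=0,j=0: stock 173.0000 → up 223.1700 (V=58.3343), down 134.9400 (V=9.2883). Price 33.5751; hedge Δ=0.5559, bond B=-62.5935.
Verification: the root portfolio costs Δ(0,0)·S0 + B(0,0) = 33.5751, matching V0.

(0,0): Delta=0.5559 Bond=-62.5935
(1,0): Delta=0.2677 Bond=-26.8329
(1,1): Delta=0.7108 Bond=-100.2924
(2,0): Delta=0.0000 Bond=0.0000
(2,1): Delta=0.4116 Bond=-53.2185
(2,2): Delta=0.8716 Bond=-151.6079
(3,0): Delta=0.0000 Bond=0.0000
(3,1): Delta=0.0000 Bond=0.0000
(3,2): Delta=0.6328 Bond=-105.5501
(3,3): Delta=1.0000 Bond=-206.8667
V0=33.5751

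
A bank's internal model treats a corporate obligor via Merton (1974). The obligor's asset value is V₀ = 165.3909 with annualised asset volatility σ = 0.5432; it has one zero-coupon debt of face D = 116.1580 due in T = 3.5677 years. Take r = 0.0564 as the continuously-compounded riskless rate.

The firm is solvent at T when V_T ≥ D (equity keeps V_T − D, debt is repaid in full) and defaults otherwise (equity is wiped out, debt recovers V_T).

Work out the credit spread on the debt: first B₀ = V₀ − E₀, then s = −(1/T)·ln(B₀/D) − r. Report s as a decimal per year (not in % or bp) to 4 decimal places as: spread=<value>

Apply the equity-as-call identities (strike 116.1580, horizon 3.5677 years):
d₁ = [ln(V₀/D) + (r + σ²/2)T] / (σ√T)
   = [ln(165.3909/116.1580) + (0.0564 + 0.5·0.5432²)·3.5677] / (0.5432·√3.5677)
   = [0.353360 + 0.727572] / 1.026016 = 1.053525
d₂ = d₁ − σ√T = 1.053525 − 1.026016 = 0.027509
N(d₁) = 0.853950,  N(d₂) = 0.510973,  e^(−rT) = 0.817734
E₀ = V₀·N(d₁) − D·e^(−rT)·N(d₂)
   = 165.3909·0.853950 − 116.1580·0.817734·0.510973 = 92.700039
B₀ = V₀ − E₀ = 165.3909 − 92.700039 = 72.690861
spread = −(1/T)·ln(B₀/D) − r = −(1/3.5677)·ln(72.690861/116.1580) − 0.0564 = 0.07498315

spread=0.0750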